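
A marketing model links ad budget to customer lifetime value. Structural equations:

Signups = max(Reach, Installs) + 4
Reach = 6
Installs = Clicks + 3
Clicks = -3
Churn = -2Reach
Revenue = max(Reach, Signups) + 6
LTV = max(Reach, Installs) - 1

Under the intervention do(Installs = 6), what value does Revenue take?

16

The intervention breaks the incoming arrows to Installs: Installs = Clicks + 3 no longer applies, and Installs = 6.
Signups = max(Reach, Installs) + 4  [with Reach=6, Installs=6]  = 10
Revenue = max(Reach, Signups) + 6  [with Reach=6, Signups=10]  = 16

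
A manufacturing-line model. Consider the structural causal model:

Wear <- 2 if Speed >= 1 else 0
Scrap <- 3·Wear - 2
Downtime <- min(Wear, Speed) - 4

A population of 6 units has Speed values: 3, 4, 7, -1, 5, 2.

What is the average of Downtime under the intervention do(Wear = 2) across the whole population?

The intervention sets Wear=2 in all 6 units regardless of Speed. Recomputing Downtime per unit gives -2, -2, -2, -5, -2, -2; average -2.5.

-2.5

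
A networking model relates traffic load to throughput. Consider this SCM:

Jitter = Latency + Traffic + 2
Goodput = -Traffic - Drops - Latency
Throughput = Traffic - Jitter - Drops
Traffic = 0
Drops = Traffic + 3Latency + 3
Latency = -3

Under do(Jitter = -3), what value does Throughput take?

9

Intervening sets Jitter = -3 and removes its equation (Jitter = Latency + Traffic + 2).
Drops = Traffic + 3Latency + 3  [with Traffic=0, Latency=-3]  = -6
Throughput = Traffic - Jitter - Drops  [with Traffic=0, Jitter=-3, Drops=-6]  = 9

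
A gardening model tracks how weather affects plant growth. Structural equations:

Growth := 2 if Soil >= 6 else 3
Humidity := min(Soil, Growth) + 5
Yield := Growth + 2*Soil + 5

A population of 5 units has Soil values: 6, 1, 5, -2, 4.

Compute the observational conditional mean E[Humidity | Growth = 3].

Observing Growth=3 restricts to units where Growth's equation naturally yields 3: Soil ∈ {1, 5, -2, 4}. In that subpopulation Humidity = 6, 8, 3, 8, mean 6.25.

6.25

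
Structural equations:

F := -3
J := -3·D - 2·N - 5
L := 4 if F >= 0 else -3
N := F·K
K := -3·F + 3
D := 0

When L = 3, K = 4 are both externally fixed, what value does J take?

The joint intervention fixes L = 3, K = 4, removing each variable's own equation.
N = F·K  [with F=-3, K=4]  = -12
J = -3·D - 2·N - 5  [with D=0, N=-12]  = 19

19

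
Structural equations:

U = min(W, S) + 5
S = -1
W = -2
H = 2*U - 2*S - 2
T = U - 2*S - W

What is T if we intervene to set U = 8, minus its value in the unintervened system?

The intervention breaks the incoming arrows to U: U = min(W, S) + 5 no longer applies, and U = 8.
T = U - 2*S - W  [with U=8, S=-1, W=-2]  = 12
Without intervention: U = min(W, S) + 5  [with W=-2, S=-1]  = 3; T = U - 2*S - W  [with U=3, S=-1, W=-2]  = 7.
Change = 12 − 7 = 5.

5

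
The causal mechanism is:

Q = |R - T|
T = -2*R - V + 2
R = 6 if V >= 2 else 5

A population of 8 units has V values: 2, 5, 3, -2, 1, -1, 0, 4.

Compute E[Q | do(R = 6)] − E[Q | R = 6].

-2

Every unit gets R=6 under the intervention. Q values become 18, 21, 19, 14, 17, 15, 16, 20; E[Q|do(R=6)] = 17.5.
Observing R=6 restricts to units where R's equation naturally yields 6: V ∈ {2, 5, 3, 4}. In that subpopulation Q = 18, 21, 19, 20, mean 19.5.
Difference = 17.5 − 19.5 = -2.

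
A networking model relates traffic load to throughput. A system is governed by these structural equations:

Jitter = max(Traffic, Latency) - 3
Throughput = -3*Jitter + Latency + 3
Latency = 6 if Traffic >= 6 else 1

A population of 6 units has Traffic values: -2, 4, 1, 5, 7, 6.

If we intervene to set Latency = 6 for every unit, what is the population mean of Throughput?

-0.5

Under do(Latency=6), Latency's equation is replaced by Latency=6 for every unit. Per-unit Throughput: 0, 0, 0, 0, -3, 0. Mean = -0.5.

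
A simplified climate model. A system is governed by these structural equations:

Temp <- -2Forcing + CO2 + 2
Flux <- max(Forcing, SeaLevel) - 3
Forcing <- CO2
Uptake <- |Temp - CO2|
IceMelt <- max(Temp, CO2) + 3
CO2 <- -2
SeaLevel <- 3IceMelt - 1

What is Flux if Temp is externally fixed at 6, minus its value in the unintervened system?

The intervention breaks the incoming arrows to Temp: Temp <- -2Forcing + CO2 + 2 no longer applies, and Temp = 6.
Forcing = CO2  [with CO2=-2]  = -2
IceMelt = max(Temp, CO2) + 3  [with Temp=6, CO2=-2]  = 9
SeaLevel = 3IceMelt - 1  [with IceMelt=9]  = 26
Flux = max(Forcing, SeaLevel) - 3  [with Forcing=-2, SeaLevel=26]  = 23
Without intervention: Forcing = CO2  [with CO2=-2]  = -2; Temp = -2Forcing + CO2 + 2  [with Forcing=-2, CO2=-2]  = 4; IceMelt = max(Temp, CO2) + 3  [with Temp=4, CO2=-2]  = 7; SeaLevel = 3IceMelt - 1  [with IceMelt=7]  = 20; Flux = max(Forcing, SeaLevel) - 3  [with Forcing=-2, SeaLevel=20]  = 17.
Change = 23 − 17 = 6.

6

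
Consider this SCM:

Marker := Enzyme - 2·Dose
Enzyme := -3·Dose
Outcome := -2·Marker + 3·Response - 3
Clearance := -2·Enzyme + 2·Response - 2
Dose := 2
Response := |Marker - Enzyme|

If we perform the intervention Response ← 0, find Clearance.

Intervening sets Response = 0 and removes its equation (Response := |Marker - Enzyme|).
Enzyme = -3·Dose  [with Dose=2]  = -6
Clearance = -2·Enzyme + 2·Response - 2  [with Enzyme=-6, Response=0]  = 10

10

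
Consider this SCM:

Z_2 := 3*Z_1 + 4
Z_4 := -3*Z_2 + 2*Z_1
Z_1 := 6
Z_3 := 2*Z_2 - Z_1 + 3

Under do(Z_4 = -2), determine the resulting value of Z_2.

The intervention breaks the incoming arrows to Z_4: Z_4 := -3*Z_2 + 2*Z_1 no longer applies, and Z_4 = -2.
Since Z_2 is not a descendant of the intervened variable, it is unaffected.
Z_2 = 3*Z_1 + 4  [with Z_1=6]  = 22

22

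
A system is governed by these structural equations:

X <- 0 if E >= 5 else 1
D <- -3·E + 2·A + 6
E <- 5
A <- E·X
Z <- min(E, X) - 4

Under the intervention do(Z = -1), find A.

do(Z=-1) replaces the equation Z <- min(E, X) - 4 with the constant Z = -1.
A is not downstream of the intervention, so its value is determined by the original equations.
X = 0 if E >= 5 else 1  [with E=5]  = 0
A = E·X  [with E=5, X=0]  = 0

0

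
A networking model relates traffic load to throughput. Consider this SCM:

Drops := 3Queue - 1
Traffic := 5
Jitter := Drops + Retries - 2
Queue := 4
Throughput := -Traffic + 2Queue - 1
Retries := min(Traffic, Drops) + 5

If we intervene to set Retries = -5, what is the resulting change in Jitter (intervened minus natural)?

-15

Intervening sets Retries = -5 and removes its equation (Retries := min(Traffic, Drops) + 5).
Drops = 3Queue - 1  [with Queue=4]  = 11
Jitter = Drops + Retries - 2  [with Drops=11, Retries=-5]  = 4
Without intervention: Drops = 3Queue - 1  [with Queue=4]  = 11; Retries = min(Traffic, Drops) + 5  [with Traffic=5, Drops=11]  = 10; Jitter = Drops + Retries - 2  [with Drops=11, Retries=10]  = 19.
Change = 4 − 19 = -15.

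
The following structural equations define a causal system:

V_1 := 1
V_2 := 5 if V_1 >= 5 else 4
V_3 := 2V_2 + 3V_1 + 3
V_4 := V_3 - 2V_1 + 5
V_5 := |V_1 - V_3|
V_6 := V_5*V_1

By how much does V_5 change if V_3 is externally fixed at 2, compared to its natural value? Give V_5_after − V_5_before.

-12

do(V_3=2) replaces the equation V_3 := 2V_2 + 3V_1 + 3 with the constant V_3 = 2.
V_5 = |V_1 - V_3|  [with V_1=1, V_3=2]  = 1
Without intervention: V_2 = 5 if V_1 >= 5 else 4  [with V_1=1]  = 4; V_3 = 2V_2 + 3V_1 + 3  [with V_2=4, V_1=1]  = 14; V_5 = |V_1 - V_3|  [with V_1=1, V_3=14]  = 13.
Change = 1 − 13 = -12.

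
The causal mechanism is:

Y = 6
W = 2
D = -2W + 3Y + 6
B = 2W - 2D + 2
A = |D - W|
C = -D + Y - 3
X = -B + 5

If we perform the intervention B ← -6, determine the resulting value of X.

11

The intervention breaks the incoming arrows to B: B = 2W - 2D + 2 no longer applies, and B = -6.
X = -B + 5  [with B=-6]  = 11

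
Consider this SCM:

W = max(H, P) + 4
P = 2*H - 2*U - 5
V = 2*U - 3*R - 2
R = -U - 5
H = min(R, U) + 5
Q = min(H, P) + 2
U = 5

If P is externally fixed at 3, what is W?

7

The intervention breaks the incoming arrows to P: P = 2*H - 2*U - 5 no longer applies, and P = 3.
R = -U - 5  [with U=5]  = -10
H = min(R, U) + 5  [with R=-10, U=5]  = -5
W = max(H, P) + 4  [with H=-5, P=3]  = 7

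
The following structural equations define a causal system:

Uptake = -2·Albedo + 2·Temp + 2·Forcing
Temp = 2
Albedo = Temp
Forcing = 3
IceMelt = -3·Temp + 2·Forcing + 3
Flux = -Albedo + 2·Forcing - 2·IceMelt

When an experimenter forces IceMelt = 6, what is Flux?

do(IceMelt=6) replaces the equation IceMelt = -3·Temp + 2·Forcing + 3 with the constant IceMelt = 6.
Albedo = Temp  [with Temp=2]  = 2
Flux = -Albedo + 2·Forcing - 2·IceMelt  [with Albedo=2, Forcing=3, IceMelt=6]  = -8

-8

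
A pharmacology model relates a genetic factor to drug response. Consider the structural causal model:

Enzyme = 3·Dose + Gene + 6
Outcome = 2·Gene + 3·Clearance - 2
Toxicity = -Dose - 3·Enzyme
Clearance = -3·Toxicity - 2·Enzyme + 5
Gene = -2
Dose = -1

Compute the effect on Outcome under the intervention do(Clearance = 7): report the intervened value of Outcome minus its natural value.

-6

The intervention breaks the incoming arrows to Clearance: Clearance = -3·Toxicity - 2·Enzyme + 5 no longer applies, and Clearance = 7.
Outcome = 2·Gene + 3·Clearance - 2  [with Gene=-2, Clearance=7]  = 15
Without intervention: Enzyme = 3·Dose + Gene + 6  [with Dose=-1, Gene=-2]  = 1; Toxicity = -Dose - 3·Enzyme  [with Dose=-1, Enzyme=1]  = -2; Clearance = -3·Toxicity - 2·Enzyme + 5  [with Toxicity=-2, Enzyme=1]  = 9; Outcome = 2·Gene + 3·Clearance - 2  [with Gene=-2, Clearance=9]  = 21.
Change = 15 − 21 = -6.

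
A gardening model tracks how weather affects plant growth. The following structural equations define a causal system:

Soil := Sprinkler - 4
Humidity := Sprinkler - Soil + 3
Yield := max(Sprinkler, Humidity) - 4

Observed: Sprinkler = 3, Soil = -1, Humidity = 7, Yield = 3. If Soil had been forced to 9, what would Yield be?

Under do(Soil=9), the mechanism Soil := Sprinkler - 4 is discarded; Soil is fixed at 9.
Humidity = Sprinkler - Soil + 3  [with Sprinkler=3, Soil=9]  = -3
Yield = max(Sprinkler, Humidity) - 4  [with Sprinkler=3, Humidity=-3]  = -1

-1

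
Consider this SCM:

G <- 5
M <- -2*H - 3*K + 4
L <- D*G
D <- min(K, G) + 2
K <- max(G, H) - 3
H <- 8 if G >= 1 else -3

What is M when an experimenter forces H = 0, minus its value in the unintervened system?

Under do(H=0), the mechanism H <- 8 if G >= 1 else -3 is discarded; H is fixed at 0.
K = max(G, H) - 3  [with G=5, H=0]  = 2
M = -2*H - 3*K + 4  [with H=0, K=2]  = -2
Without intervention: H = 8 if G >= 1 else -3  [with G=5]  = 8; K = max(G, H) - 3  [with G=5, H=8]  = 5; M = -2*H - 3*K + 4  [with H=8, K=5]  = -27.
Change = -2 − (-27) = 25.

25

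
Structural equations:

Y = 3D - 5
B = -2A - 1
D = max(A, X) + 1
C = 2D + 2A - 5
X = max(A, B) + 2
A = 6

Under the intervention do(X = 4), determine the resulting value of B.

Under do(X=4), the mechanism X = max(A, B) + 2 is discarded; X is fixed at 4.
Since B is not a descendant of the intervened variable, it is unaffected.
B = -2A - 1  [with A=6]  = -13

-13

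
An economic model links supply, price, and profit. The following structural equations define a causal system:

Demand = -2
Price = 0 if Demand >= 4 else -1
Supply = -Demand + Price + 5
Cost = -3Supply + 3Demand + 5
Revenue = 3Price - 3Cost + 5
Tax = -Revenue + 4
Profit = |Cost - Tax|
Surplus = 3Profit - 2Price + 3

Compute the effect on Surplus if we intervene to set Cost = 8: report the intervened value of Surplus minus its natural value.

do(Cost=8) replaces the equation Cost = -3Supply + 3Demand + 5 with the constant Cost = 8.
Price = 0 if Demand >= 4 else -1  [with Demand=-2]  = -1
Revenue = 3Price - 3Cost + 5  [with Price=-1, Cost=8]  = -22
Tax = -Revenue + 4  [with Revenue=-22]  = 26
Profit = |Cost - Tax|  [with Cost=8, Tax=26]  = 18
Surplus = 3Profit - 2Price + 3  [with Profit=18, Price=-1]  = 59
Without intervention: Price = 0 if Demand >= 4 else -1  [with Demand=-2]  = -1; Supply = -Demand + Price + 5  [with Demand=-2, Price=-1]  = 6; Cost = -3Supply + 3Demand + 5  [with Supply=6, Demand=-2]  = -19; Revenue = 3Price - 3Cost + 5  [with Price=-1, Cost=-19]  = 59; Tax = -Revenue + 4  [with Revenue=59]  = -55; Profit = |Cost - Tax|  [with Cost=-19, Tax=-55]  = 36; Surplus = 3Profit - 2Price + 3  [with Profit=36, Price=-1]  = 113.
Change = 59 − 113 = -54.

-54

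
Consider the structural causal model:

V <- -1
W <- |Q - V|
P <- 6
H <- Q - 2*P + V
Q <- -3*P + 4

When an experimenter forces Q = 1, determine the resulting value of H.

The intervention breaks the incoming arrows to Q: Q <- -3*P + 4 no longer applies, and Q = 1.
H = Q - 2*P + V  [with Q=1, P=6, V=-1]  = -12

-12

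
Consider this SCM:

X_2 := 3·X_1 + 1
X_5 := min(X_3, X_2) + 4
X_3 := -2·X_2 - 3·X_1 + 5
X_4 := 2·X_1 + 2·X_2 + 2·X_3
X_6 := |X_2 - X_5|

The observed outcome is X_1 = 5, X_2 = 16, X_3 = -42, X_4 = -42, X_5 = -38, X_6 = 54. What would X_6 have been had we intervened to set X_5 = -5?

The intervention breaks the incoming arrows to X_5: X_5 := min(X_3, X_2) + 4 no longer applies, and X_5 = -5.
X_2 = 3·X_1 + 1  [with X_1=5]  = 16
X_6 = |X_2 - X_5|  [with X_2=16, X_5=-5]  = 21

21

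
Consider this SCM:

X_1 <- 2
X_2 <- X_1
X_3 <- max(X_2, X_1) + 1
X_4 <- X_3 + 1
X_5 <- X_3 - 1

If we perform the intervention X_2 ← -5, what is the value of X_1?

2

Under do(X_2=-5), the mechanism X_2 <- X_1 is discarded; X_2 is fixed at -5.
X_1 is not downstream of the intervention, so its value is determined by the original equations.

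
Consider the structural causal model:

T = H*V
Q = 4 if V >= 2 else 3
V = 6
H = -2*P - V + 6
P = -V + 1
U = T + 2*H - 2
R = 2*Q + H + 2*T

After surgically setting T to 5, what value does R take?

Under do(T=5), the mechanism T = H*V is discarded; T is fixed at 5.
P = -V + 1  [with V=6]  = -5
Q = 4 if V >= 2 else 3  [with V=6]  = 4
H = -2*P - V + 6  [with P=-5, V=6]  = 10
R = 2*Q + H + 2*T  [with Q=4, H=10, T=5]  = 28

28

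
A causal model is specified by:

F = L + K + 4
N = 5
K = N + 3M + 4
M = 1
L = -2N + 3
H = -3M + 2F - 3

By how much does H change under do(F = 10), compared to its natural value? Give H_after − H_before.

The intervention breaks the incoming arrows to F: F = L + K + 4 no longer applies, and F = 10.
H = -3M + 2F - 3  [with M=1, F=10]  = 14
Without intervention: L = -2N + 3  [with N=5]  = -7; K = N + 3M + 4  [with N=5, M=1]  = 12; F = L + K + 4  [with L=-7, K=12]  = 9; H = -3M + 2F - 3  [with M=1, F=9]  = 12.
Change = 14 − 12 = 2.

2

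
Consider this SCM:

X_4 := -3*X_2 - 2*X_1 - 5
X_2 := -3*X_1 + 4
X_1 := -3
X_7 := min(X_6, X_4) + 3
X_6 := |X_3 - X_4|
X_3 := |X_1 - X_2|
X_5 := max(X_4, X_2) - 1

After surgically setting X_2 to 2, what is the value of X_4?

Under do(X_2=2), the mechanism X_2 := -3*X_1 + 4 is discarded; X_2 is fixed at 2.
X_4 = -3*X_2 - 2*X_1 - 5  [with X_2=2, X_1=-3]  = -5

-5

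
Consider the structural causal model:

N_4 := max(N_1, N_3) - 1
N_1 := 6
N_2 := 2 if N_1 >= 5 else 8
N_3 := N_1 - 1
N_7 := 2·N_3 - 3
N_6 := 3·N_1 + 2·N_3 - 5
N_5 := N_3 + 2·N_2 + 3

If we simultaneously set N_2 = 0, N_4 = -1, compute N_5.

8

Setting N_2 = 0, N_4 = -1 by intervention discards those variables' equations.
N_3 = N_1 - 1  [with N_1=6]  = 5
N_5 = N_3 + 2·N_2 + 3  [with N_3=5, N_2=0]  = 8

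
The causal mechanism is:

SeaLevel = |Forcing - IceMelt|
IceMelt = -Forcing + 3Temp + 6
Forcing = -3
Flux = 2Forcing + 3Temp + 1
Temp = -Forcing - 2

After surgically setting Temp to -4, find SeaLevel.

Under do(Temp=-4), the mechanism Temp = -Forcing - 2 is discarded; Temp is fixed at -4.
IceMelt = -Forcing + 3Temp + 6  [with Forcing=-3, Temp=-4]  = -3
SeaLevel = |Forcing - IceMelt|  [with Forcing=-3, IceMelt=-3]  = 0

0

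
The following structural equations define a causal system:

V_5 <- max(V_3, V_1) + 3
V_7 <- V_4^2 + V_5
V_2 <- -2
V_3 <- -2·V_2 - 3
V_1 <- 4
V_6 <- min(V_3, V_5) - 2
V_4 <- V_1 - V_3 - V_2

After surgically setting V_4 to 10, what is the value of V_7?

The intervention breaks the incoming arrows to V_4: V_4 <- V_1 - V_3 - V_2 no longer applies, and V_4 = 10.
V_3 = -2·V_2 - 3  [with V_2=-2]  = 1
V_5 = max(V_3, V_1) + 3  [with V_3=1, V_1=4]  = 7
V_7 = V_4^2 + V_5  [with V_4=10, V_5=7]  = 107

107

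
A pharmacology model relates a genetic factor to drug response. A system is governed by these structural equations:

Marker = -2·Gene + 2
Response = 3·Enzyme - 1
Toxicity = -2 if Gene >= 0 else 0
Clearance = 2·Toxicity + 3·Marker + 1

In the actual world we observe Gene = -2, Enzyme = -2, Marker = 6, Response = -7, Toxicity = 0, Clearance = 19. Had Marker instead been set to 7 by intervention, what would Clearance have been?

The intervention breaks the incoming arrows to Marker: Marker = -2·Gene + 2 no longer applies, and Marker = 7.
Toxicity = -2 if Gene >= 0 else 0  [with Gene=-2]  = 0
Clearance = 2·Toxicity + 3·Marker + 1  [with Toxicity=0, Marker=7]  = 22

22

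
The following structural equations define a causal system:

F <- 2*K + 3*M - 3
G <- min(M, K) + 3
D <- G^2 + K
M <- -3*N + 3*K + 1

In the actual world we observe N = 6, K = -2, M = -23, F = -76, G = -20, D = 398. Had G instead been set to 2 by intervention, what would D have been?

2

The intervention breaks the incoming arrows to G: G <- min(M, K) + 3 no longer applies, and G = 2.
D = G^2 + K  [with G=2, K=-2]  = 2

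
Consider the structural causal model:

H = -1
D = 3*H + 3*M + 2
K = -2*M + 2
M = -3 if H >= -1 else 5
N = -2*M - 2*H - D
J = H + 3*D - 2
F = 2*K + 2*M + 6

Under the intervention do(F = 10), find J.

The intervention breaks the incoming arrows to F: F = 2*K + 2*M + 6 no longer applies, and F = 10.
J is not downstream of the intervention, so its value is determined by the original equations.
M = -3 if H >= -1 else 5  [with H=-1]  = -3
D = 3*H + 3*M + 2  [with H=-1, M=-3]  = -10
J = H + 3*D - 2  [with H=-1, D=-10]  = -33

-33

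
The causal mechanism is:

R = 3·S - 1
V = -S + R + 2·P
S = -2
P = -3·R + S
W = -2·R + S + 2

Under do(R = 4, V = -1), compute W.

Setting R = 4, V = -1 by intervention discards those variables' equations.
W = -2·R + S + 2  [with R=4, S=-2]  = -8

-8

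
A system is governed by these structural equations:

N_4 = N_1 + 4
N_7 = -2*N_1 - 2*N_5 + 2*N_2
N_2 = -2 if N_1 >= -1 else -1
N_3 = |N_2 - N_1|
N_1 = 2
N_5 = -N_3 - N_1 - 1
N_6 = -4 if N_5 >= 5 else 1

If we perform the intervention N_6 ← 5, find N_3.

do(N_6=5) replaces the equation N_6 = -4 if N_5 >= 5 else 1 with the constant N_6 = 5.
N_3 is not downstream of the intervention, so its value is determined by the original equations.
N_2 = -2 if N_1 >= -1 else -1  [with N_1=2]  = -2
N_3 = |N_2 - N_1|  [with N_2=-2, N_1=2]  = 4

4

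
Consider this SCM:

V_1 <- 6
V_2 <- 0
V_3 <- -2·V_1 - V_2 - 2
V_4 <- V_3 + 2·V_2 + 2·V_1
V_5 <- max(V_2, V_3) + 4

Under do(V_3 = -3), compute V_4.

9

The intervention breaks the incoming arrows to V_3: V_3 <- -2·V_1 - V_2 - 2 no longer applies, and V_3 = -3.
V_4 = V_3 + 2·V_2 + 2·V_1  [with V_3=-3, V_2=0, V_1=6]  = 9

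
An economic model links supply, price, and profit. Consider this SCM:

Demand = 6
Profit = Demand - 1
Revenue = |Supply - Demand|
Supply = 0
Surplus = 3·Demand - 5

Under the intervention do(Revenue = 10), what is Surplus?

13

do(Revenue=10) replaces the equation Revenue = |Supply - Demand| with the constant Revenue = 10.
Surplus is not downstream of the intervention, so its value is determined by the original equations.
Surplus = 3·Demand - 5  [with Demand=6]  = 13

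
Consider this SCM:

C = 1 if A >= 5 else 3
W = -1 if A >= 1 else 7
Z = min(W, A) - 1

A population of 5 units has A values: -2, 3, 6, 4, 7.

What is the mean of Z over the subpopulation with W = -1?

E[Z|W=-1] averages over only the 4 units with W=-1 (A = 3, 6, 4, 7): Z = -2, -2, -2, -2, mean -2.

-2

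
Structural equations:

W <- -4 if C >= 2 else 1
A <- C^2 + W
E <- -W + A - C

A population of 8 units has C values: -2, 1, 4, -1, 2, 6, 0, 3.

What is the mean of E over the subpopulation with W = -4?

12.5

E[E|W=-4] averages over only the 4 units with W=-4 (C = 4, 2, 6, 3): E = 12, 2, 30, 6, mean 12.5.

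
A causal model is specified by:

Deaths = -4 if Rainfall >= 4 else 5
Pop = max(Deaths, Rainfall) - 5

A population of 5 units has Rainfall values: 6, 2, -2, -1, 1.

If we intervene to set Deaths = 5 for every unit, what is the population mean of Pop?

Under do(Deaths=5), Deaths's equation is replaced by Deaths=5 for every unit. Per-unit Pop: 1, 0, 0, 0, 0. Mean = 0.2.

0.2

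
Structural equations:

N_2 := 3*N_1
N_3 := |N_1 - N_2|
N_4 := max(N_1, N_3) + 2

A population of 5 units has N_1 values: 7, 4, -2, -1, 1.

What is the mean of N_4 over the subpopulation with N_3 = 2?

Observing N_3=2 restricts to units where N_3's equation naturally yields 2: N_1 ∈ {-1, 1}. In that subpopulation N_4 = 4, 4, mean 4.

4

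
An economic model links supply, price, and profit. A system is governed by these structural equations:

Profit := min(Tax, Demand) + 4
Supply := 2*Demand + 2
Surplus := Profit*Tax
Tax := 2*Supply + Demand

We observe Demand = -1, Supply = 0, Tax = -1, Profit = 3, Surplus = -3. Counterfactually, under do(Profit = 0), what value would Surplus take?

Intervening sets Profit = 0 and removes its equation (Profit := min(Tax, Demand) + 4).
Supply = 2*Demand + 2  [with Demand=-1]  = 0
Tax = 2*Supply + Demand  [with Supply=0, Demand=-1]  = -1
Surplus = Profit*Tax  [with Profit=0, Tax=-1]  = 0

0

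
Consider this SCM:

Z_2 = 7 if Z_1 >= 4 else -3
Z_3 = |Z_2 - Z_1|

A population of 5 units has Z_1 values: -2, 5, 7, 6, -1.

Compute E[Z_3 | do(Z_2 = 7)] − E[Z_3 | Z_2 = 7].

Every unit gets Z_2=7 under the intervention. Z_3 values become 9, 2, 0, 1, 8; E[Z_3|do(Z_2=7)] = 4.
Conditioning on Z_2=7 selects the 3 unit(s) with Z_1 ∈ {5, 7, 6}. Their Z_3 values: 2, 0, 1. Mean = 1.
Difference = 4 − 1 = 3.

3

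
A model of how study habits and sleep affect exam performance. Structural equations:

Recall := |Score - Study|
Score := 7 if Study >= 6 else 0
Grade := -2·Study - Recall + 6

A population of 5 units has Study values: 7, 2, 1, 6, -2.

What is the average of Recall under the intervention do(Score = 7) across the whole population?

Every unit gets Score=7 under the intervention. Recall values become 0, 5, 6, 1, 9; E[Recall|do(Score=7)] = 4.2.

4.2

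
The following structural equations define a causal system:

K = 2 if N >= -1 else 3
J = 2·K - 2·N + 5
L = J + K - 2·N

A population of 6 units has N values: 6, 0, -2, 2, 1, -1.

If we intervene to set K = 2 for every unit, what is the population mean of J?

do(K=2) breaks K's dependence on N. With K=2 fixed, J across the units is -3, 9, 13, 5, 7, 11, mean 7.

7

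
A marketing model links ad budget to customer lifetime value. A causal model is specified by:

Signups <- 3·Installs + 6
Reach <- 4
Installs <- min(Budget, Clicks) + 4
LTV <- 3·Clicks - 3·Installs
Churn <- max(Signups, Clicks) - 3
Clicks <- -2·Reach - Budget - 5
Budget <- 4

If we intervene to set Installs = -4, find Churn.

-9

Under do(Installs=-4), the mechanism Installs <- min(Budget, Clicks) + 4 is discarded; Installs is fixed at -4.
Clicks = -2·Reach - Budget - 5  [with Reach=4, Budget=4]  = -17
Signups = 3·Installs + 6  [with Installs=-4]  = -6
Churn = max(Signups, Clicks) - 3  [with Signups=-6, Clicks=-17]  = -9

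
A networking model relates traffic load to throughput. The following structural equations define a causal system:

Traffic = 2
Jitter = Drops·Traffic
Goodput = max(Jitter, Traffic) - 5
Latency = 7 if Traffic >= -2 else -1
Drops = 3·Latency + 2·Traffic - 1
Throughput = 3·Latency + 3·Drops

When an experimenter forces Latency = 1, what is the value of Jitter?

Under do(Latency=1), the mechanism Latency = 7 if Traffic >= -2 else -1 is discarded; Latency is fixed at 1.
Drops = 3·Latency + 2·Traffic - 1  [with Latency=1, Traffic=2]  = 6
Jitter = Drops·Traffic  [with Drops=6, Traffic=2]  = 12

12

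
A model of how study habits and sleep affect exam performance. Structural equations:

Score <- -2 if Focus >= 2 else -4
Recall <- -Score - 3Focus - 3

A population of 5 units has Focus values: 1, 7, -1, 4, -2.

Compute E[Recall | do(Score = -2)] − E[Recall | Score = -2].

Under do(Score=-2), Score's equation is replaced by Score=-2 for every unit. Per-unit Recall: -4, -22, 2, -13, 5. Mean = -6.4.
E[Recall|Score=-2] averages over only the 2 units with Score=-2 (Focus = 7, 4): Recall = -22, -13, mean -17.5.
Difference = -6.4 − (-17.5) = 11.1.

11.1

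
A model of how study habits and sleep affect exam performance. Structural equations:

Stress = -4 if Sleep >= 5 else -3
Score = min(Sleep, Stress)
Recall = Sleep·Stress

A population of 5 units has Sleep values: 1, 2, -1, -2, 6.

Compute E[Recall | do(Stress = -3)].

-3.6

do(Stress=-3) breaks Stress's dependence on Sleep. With Stress=-3 fixed, Recall across the units is -3, -6, 3, 6, -18, mean -3.6.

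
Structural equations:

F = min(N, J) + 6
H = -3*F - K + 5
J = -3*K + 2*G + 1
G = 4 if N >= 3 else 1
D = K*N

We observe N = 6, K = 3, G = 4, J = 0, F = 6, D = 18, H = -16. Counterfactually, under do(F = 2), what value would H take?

Under do(F=2), the mechanism F = min(N, J) + 6 is discarded; F is fixed at 2.
H = -3*F - K + 5  [with F=2, K=3]  = -4

-4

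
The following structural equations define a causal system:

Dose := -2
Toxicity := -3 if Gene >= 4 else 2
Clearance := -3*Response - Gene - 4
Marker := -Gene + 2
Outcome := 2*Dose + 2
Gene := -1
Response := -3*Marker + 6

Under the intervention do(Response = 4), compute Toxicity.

Intervening sets Response = 4 and removes its equation (Response := -3*Marker + 6).
No directed path runs from Response to Toxicity, so Toxicity keeps its natural value.
Toxicity = -3 if Gene >= 4 else 2  [with Gene=-1]  = 2

2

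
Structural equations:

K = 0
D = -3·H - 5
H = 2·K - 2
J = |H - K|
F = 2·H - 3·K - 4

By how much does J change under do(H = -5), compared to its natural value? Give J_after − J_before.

3

The intervention breaks the incoming arrows to H: H = 2·K - 2 no longer applies, and H = -5.
J = |H - K|  [with H=-5, K=0]  = 5
Without intervention: H = 2·K - 2  [with K=0]  = -2; J = |H - K|  [with H=-2, K=0]  = 2.
Change = 5 − 2 = 3.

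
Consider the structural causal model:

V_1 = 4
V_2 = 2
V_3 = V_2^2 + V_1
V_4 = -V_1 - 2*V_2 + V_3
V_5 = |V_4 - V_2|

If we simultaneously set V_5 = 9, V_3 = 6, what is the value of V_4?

-2

Under do(V_5 = 9, V_3 = 6), each intervened variable's structural equation is replaced by its fixed value.
V_4 = -V_1 - 2*V_2 + V_3  [with V_1=4, V_2=2, V_3=6]  = -2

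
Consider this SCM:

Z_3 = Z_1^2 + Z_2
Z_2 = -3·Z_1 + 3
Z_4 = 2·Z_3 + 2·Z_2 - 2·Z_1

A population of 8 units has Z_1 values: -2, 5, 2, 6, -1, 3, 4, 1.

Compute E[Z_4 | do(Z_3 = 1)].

Every unit gets Z_3=1 under the intervention. Z_4 values become 24, -32, -8, -40, 16, -16, -24, 0; E[Z_4|do(Z_3=1)] = -10.

-10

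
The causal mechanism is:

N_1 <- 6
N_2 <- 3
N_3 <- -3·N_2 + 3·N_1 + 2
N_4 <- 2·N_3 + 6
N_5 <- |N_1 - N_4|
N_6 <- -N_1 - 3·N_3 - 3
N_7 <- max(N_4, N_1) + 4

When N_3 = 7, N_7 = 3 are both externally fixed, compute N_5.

Setting N_3 = 7, N_7 = 3 by intervention discards those variables' equations.
N_4 = 2·N_3 + 6  [with N_3=7]  = 20
N_5 = |N_1 - N_4|  [with N_1=6, N_4=20]  = 14

14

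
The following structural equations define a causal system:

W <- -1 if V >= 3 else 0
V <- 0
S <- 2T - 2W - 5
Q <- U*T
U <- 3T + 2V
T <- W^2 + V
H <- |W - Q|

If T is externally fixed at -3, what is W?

0

Under do(T=-3), the mechanism T <- W^2 + V is discarded; T is fixed at -3.
Since W is not a descendant of the intervened variable, it is unaffected.
W = -1 if V >= 3 else 0  [with V=0]  = 0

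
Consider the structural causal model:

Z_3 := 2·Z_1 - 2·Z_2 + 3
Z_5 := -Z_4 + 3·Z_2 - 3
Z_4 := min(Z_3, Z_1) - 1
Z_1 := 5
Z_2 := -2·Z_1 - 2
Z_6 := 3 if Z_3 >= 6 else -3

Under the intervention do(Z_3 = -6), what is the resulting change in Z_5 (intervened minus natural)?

11

do(Z_3=-6) replaces the equation Z_3 := 2·Z_1 - 2·Z_2 + 3 with the constant Z_3 = -6.
Z_2 = -2·Z_1 - 2  [with Z_1=5]  = -12
Z_4 = min(Z_3, Z_1) - 1  [with Z_3=-6, Z_1=5]  = -7
Z_5 = -Z_4 + 3·Z_2 - 3  [with Z_4=-7, Z_2=-12]  = -32
Without intervention: Z_2 = -2·Z_1 - 2  [with Z_1=5]  = -12; Z_3 = 2·Z_1 - 2·Z_2 + 3  [with Z_1=5, Z_2=-12]  = 37; Z_4 = min(Z_3, Z_1) - 1  [with Z_3=37, Z_1=5]  = 4; Z_5 = -Z_4 + 3·Z_2 - 3  [with Z_4=4, Z_2=-12]  = -43.
Change = -32 − (-43) = 11.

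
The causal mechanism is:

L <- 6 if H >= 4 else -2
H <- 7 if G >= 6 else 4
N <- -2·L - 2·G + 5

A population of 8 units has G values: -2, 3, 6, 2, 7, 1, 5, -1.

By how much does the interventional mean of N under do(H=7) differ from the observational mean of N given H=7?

7.75

The intervention sets H=7 in all 8 units regardless of G. Recomputing N per unit gives -3, -13, -19, -11, -21, -9, -17, -5; average -12.25.
E[N|H=7] averages over only the 2 units with H=7 (G = 6, 7): N = -19, -21, mean -20.
Difference = -12.25 − (-20) = 7.75.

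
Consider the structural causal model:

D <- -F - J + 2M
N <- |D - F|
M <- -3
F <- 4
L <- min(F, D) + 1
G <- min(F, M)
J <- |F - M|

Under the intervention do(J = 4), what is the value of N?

18

do(J=4) replaces the equation J <- |F - M| with the constant J = 4.
D = -F - J + 2M  [with F=4, J=4, M=-3]  = -14
N = |D - F|  [with D=-14, F=4]  = 18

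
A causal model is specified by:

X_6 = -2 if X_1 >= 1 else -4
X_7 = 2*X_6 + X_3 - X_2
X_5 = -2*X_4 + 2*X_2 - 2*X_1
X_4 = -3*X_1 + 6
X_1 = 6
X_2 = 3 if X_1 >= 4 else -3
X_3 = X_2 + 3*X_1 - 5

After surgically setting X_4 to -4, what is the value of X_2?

The intervention breaks the incoming arrows to X_4: X_4 = -3*X_1 + 6 no longer applies, and X_4 = -4.
Since X_2 is not a descendant of the intervened variable, it is unaffected.
X_2 = 3 if X_1 >= 4 else -3  [with X_1=6]  = 3

3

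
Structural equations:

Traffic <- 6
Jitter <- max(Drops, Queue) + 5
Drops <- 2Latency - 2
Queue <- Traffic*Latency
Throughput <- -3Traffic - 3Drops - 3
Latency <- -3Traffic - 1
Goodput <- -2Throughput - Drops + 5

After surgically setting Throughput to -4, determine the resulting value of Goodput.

Intervening sets Throughput = -4 and removes its equation (Throughput <- -3Traffic - 3Drops - 3).
Latency = -3Traffic - 1  [with Traffic=6]  = -19
Drops = 2Latency - 2  [with Latency=-19]  = -40
Goodput = -2Throughput - Drops + 5  [with Throughput=-4, Drops=-40]  = 53

53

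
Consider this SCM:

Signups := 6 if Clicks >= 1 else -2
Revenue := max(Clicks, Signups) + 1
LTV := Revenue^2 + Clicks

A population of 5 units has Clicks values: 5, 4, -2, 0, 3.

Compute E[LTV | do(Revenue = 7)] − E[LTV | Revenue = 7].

-2

Every unit gets Revenue=7 under the intervention. LTV values become 54, 53, 47, 49, 52; E[LTV|do(Revenue=7)] = 51.
E[LTV|Revenue=7] averages over only the 3 units with Revenue=7 (Clicks = 5, 4, 3): LTV = 54, 53, 52, mean 53.
Difference = 51 − 53 = -2.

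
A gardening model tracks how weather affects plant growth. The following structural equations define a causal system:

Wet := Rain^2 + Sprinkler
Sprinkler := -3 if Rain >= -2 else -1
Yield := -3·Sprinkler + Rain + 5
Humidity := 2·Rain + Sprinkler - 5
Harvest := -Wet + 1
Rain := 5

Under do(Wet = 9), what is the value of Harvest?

The intervention breaks the incoming arrows to Wet: Wet := Rain^2 + Sprinkler no longer applies, and Wet = 9.
Harvest = -Wet + 1  [with Wet=9]  = -8

-8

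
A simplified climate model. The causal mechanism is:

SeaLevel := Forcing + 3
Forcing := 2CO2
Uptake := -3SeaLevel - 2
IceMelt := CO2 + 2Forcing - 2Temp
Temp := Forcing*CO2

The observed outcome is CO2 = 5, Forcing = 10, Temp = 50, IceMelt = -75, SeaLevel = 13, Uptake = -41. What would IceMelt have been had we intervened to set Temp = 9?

The intervention breaks the incoming arrows to Temp: Temp := Forcing*CO2 no longer applies, and Temp = 9.
Forcing = 2CO2  [with CO2=5]  = 10
IceMelt = CO2 + 2Forcing - 2Temp  [with CO2=5, Forcing=10, Temp=9]  = 7

7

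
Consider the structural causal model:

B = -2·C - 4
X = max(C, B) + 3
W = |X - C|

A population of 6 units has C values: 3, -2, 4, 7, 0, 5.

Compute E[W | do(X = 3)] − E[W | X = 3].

-1.5

Every unit gets X=3 under the intervention. W values become 0, 5, 1, 4, 3, 2; E[W|do(X=3)] = 2.5.
E[W|X=3] averages over only the 2 units with X=3 (C = -2, 0): W = 5, 3, mean 4.
Difference = 2.5 − 4 = -1.5.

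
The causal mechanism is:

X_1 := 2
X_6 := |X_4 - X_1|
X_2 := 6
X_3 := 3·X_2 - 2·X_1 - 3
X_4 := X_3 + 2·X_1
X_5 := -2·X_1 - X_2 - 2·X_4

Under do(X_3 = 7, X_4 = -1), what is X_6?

3

Setting X_3 = 7, X_4 = -1 by intervention discards those variables' equations.
X_6 = |X_4 - X_1|  [with X_4=-1, X_1=2]  = 3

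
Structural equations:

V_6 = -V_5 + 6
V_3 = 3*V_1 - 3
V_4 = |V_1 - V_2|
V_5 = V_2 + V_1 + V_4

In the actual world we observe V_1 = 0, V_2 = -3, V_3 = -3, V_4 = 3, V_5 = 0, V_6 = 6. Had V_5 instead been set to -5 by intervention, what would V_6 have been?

The intervention breaks the incoming arrows to V_5: V_5 = V_2 + V_1 + V_4 no longer applies, and V_5 = -5.
V_6 = -V_5 + 6  [with V_5=-5]  = 11

11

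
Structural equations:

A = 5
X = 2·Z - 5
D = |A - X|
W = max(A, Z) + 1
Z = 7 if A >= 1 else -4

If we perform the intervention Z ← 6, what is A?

5

Under do(Z=6), the mechanism Z = 7 if A >= 1 else -4 is discarded; Z is fixed at 6.
A is not downstream of the intervention, so its value is determined by the original equations.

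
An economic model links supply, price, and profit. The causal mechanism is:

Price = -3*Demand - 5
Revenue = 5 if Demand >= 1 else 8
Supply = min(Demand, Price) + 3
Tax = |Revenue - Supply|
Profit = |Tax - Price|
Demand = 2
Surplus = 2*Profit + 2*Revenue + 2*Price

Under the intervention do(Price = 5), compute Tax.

0

do(Price=5) replaces the equation Price = -3*Demand - 5 with the constant Price = 5.
Supply = min(Demand, Price) + 3  [with Demand=2, Price=5]  = 5
Revenue = 5 if Demand >= 1 else 8  [with Demand=2]  = 5
Tax = |Revenue - Supply|  [with Revenue=5, Supply=5]  = 0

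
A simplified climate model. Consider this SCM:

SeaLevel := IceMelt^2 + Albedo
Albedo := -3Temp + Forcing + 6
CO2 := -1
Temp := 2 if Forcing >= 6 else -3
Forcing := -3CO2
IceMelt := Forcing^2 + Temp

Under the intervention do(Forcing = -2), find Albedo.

do(Forcing=-2) replaces the equation Forcing := -3CO2 with the constant Forcing = -2.
Temp = 2 if Forcing >= 6 else -3  [with Forcing=-2]  = -3
Albedo = -3Temp + Forcing + 6  [with Temp=-3, Forcing=-2]  = 13

13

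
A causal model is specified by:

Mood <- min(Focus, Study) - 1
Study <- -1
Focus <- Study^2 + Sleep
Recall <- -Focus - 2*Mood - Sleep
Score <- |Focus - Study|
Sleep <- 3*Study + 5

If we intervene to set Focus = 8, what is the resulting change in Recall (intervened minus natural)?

The intervention breaks the incoming arrows to Focus: Focus <- Study^2 + Sleep no longer applies, and Focus = 8.
Sleep = 3*Study + 5  [with Study=-1]  = 2
Mood = min(Focus, Study) - 1  [with Focus=8, Study=-1]  = -2
Recall = -Focus - 2*Mood - Sleep  [with Focus=8, Mood=-2, Sleep=2]  = -6
Without intervention: Sleep = 3*Study + 5  [with Study=-1]  = 2; Focus = Study^2 + Sleep  [with Study=-1, Sleep=2]  = 3; Mood = min(Focus, Study) - 1  [with Focus=3, Study=-1]  = -2; Recall = -Focus - 2*Mood - Sleep  [with Focus=3, Mood=-2, Sleep=2]  = -1.
Change = -6 − (-1) = -5.

-5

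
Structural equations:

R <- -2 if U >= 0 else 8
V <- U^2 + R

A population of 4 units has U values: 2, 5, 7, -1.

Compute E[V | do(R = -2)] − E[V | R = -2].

The intervention sets R=-2 in all 4 units regardless of U. Recomputing V per unit gives 2, 23, 47, -1; average 17.75.
E[V|R=-2] averages over only the 3 units with R=-2 (U = 2, 5, 7): V = 2, 23, 47, mean 24.
Difference = 17.75 − 24 = -6.25.

-6.25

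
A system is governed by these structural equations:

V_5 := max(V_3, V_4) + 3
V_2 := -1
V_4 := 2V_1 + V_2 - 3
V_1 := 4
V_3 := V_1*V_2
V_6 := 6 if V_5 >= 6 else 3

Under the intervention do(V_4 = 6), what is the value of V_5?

9

Intervening sets V_4 = 6 and removes its equation (V_4 := 2V_1 + V_2 - 3).
V_3 = V_1*V_2  [with V_1=4, V_2=-1]  = -4
V_5 = max(V_3, V_4) + 3  [with V_3=-4, V_4=6]  = 9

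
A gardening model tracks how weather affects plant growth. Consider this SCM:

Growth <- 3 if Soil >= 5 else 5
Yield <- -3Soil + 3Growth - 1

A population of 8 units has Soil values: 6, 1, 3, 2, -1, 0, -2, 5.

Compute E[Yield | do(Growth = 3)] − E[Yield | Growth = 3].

11.25

The intervention sets Growth=3 in all 8 units regardless of Soil. Recomputing Yield per unit gives -10, 5, -1, 2, 11, 8, 14, -7; average 2.75.
Conditioning on Growth=3 selects the 2 unit(s) with Soil ∈ {6, 5}. Their Yield values: -10, -7. Mean = -8.5.
Difference = 2.75 − (-8.5) = 11.25.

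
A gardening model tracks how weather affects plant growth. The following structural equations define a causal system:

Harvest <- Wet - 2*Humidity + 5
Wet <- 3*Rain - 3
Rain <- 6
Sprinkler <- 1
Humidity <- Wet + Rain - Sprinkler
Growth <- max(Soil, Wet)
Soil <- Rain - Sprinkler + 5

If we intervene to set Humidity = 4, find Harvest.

12

Intervening sets Humidity = 4 and removes its equation (Humidity <- Wet + Rain - Sprinkler).
Wet = 3*Rain - 3  [with Rain=6]  = 15
Harvest = Wet - 2*Humidity + 5  [with Wet=15, Humidity=4]  = 12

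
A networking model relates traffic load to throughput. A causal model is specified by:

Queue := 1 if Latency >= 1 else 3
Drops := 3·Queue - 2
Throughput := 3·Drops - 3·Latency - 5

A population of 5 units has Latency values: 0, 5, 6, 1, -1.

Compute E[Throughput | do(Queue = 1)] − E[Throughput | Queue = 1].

do(Queue=1) breaks Queue's dependence on Latency. With Queue=1 fixed, Throughput across the units is -2, -17, -20, -5, 1, mean -8.6.
E[Throughput|Queue=1] averages over only the 3 units with Queue=1 (Latency = 5, 6, 1): Throughput = -17, -20, -5, mean -14.
Difference = -8.6 − (-14) = 5.4.

5.4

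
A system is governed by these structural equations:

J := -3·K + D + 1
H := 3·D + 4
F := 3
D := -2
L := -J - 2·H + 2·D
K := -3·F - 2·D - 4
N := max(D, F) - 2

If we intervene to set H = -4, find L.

Under do(H=-4), the mechanism H := 3·D + 4 is discarded; H is fixed at -4.
K = -3·F - 2·D - 4  [with F=3, D=-2]  = -9
J = -3·K + D + 1  [with K=-9, D=-2]  = 26
L = -J - 2·H + 2·D  [with J=26, H=-4, D=-2]  = -22

-22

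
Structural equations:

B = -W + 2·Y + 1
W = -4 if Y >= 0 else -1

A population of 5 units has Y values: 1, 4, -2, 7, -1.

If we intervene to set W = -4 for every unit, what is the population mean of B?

Under do(W=-4), W's equation is replaced by W=-4 for every unit. Per-unit B: 7, 13, 1, 19, 3. Mean = 8.6.

8.6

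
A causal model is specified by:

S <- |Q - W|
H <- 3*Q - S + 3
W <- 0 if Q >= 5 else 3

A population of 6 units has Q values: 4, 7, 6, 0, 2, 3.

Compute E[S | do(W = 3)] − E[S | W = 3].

Every unit gets W=3 under the intervention. S values become 1, 4, 3, 3, 1, 0; E[S|do(W=3)] = 2.
E[S|W=3] averages over only the 4 units with W=3 (Q = 4, 0, 2, 3): S = 1, 3, 1, 0, mean 1.25.
Difference = 2 − 1.25 = 0.75.

0.75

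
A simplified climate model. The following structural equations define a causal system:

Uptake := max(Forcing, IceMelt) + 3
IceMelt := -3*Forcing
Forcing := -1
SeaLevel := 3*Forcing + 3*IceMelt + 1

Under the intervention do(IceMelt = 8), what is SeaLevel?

22

The intervention breaks the incoming arrows to IceMelt: IceMelt := -3*Forcing no longer applies, and IceMelt = 8.
SeaLevel = 3*Forcing + 3*IceMelt + 1  [with Forcing=-1, IceMelt=8]  = 22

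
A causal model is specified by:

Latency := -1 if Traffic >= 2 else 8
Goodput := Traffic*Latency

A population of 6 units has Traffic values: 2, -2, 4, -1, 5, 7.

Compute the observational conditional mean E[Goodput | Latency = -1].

-4.5

Observing Latency=-1 restricts to units where Latency's equation naturally yields -1: Traffic ∈ {2, 4, 5, 7}. In that subpopulation Goodput = -2, -4, -5, -7, mean -4.5.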